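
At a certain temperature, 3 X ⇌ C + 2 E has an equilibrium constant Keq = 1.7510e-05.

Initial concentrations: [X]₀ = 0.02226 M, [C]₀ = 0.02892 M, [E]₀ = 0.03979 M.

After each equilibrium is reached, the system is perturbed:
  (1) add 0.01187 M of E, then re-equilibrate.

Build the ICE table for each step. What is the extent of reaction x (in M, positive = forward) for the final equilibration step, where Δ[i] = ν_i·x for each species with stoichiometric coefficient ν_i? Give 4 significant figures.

x = -0.005438 M

Q₀ = 4.151 vs Keq = 1.7510e-05 ⇒ Q>K, reverse
Step 1:
                  X         C         E
  Initial   0.02226   0.02892   0.03979
  Change    0.05822  -0.01941  -0.03881
  Equil     0.08048  0.009515 9.7937e-04
  solve Keq expr → x = -0.01941; check Q = 1.7510e-05
Then add 0.01187 M of E.
Step 2:
                  X         C         E
  Initial   0.08048  0.009515   0.01285
  Change    0.01631 -0.005438  -0.01088
  Equil     0.09679  0.004077  0.001973
  solve Keq expr → x = -0.005438; check Q = 1.7510e-05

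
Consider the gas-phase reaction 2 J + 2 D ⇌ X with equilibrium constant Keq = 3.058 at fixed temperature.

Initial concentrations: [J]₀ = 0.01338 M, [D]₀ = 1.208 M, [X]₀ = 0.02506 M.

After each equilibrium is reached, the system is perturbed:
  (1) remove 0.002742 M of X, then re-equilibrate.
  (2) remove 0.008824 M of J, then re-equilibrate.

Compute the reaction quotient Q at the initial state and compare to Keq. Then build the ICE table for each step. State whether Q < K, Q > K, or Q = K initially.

Q₀ = 95.93 vs Keq = 3.058 ⇒ Q>K, reverse
Step 1:
                  J         D         X
  init      0.01338     1.208   0.02506
  Δ         0.03134   0.03134  -0.01567
  eq        0.04472     1.239  0.009392
  solve Keq expr → x = -0.01567; check Q = 3.058
Then remove 0.002742 M of X.
Step 2:
                  J         D         X
  init      0.04472     1.239   0.00665
  Δ       -0.002983 -0.002983  0.001491
  eq        0.04173     1.236  0.008141
  solve Keq expr → x = 0.001491; check Q = 3.058
Then remove 0.008824 M of J.
Step 3:
                  J         D         X
  init      0.03291     1.236  0.008141
  Δ        0.003687  0.003687 -0.001843
  eq         0.0366      1.24  0.006298
  solve Keq expr → x = -0.001843; check Q = 3.058

Q₀ = 95.93; Q > K (proceeds reverse)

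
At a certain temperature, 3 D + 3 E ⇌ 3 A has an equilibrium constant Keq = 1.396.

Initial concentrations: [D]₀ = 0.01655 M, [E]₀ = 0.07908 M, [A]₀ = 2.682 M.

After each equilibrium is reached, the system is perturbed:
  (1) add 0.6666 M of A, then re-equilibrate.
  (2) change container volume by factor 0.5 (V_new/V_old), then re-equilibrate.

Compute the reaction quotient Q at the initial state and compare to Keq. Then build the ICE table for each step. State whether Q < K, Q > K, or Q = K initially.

Q₀ = 8.6056e+09 vs Keq = 1.396 ⇒ Q>K, reverse
Step 1:
                  D         E         A
  Initial   0.01655   0.07908     2.682
  Change      1.131     1.131    -1.131
  Equil       1.147      1.21     1.551
  solve Keq expr → x = -0.3769; check Q = 1.396
Then add 0.6666 M of A.
Step 2:
                  D         E         A
  Initial     1.147      1.21     2.218
  Change     0.1741    0.1741   -0.1741
  Equil       1.321     1.384     2.044
  solve Keq expr → x = -0.05803; check Q = 1.396
Then change container volume by factor 0.5 (V_new/V_old).
Step 3:
                  D         E         A
  Initial     2.643     2.768     4.088
  Change    -0.6463   -0.6463    0.6463
  Equil       1.996     2.122     4.734
  solve Keq expr → x = 0.2154; check Q = 1.396

Q₀ = 8.6056e+09; Q > K (proceeds reverse)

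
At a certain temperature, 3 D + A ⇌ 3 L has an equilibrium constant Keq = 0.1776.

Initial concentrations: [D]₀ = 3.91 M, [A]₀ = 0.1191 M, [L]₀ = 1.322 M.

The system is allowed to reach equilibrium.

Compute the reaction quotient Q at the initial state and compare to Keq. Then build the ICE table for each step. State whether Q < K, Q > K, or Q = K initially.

Q₀ = 0.3245; Q > K (proceeds reverse)

Q₀ = 0.3245 vs Keq = 0.1776 ⇒ Q>K, reverse
Step 1:
                    D           A           L
  Initial        3.91      0.1191       1.322
  Change       0.1082     0.03608     -0.1082
  Equil         4.018      0.1552       1.214
  solve Keq expr → x = -0.03608; check Q = 0.1776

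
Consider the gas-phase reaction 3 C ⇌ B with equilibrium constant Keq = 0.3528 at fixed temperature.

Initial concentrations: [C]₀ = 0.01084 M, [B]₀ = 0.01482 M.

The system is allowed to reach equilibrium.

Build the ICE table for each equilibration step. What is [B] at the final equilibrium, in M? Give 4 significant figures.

[B]_eq = 5.9091e-05 M

Q₀ = 1.1635e+04 vs Keq = 0.3528 ⇒ Q>K, reverse
Step 1:
                  C         B
  I         0.01084   0.01482
  C         0.04428  -0.01476
  E         0.05512 5.9091e-05
  solve Keq expr → x = -0.01476; check Q = 0.3528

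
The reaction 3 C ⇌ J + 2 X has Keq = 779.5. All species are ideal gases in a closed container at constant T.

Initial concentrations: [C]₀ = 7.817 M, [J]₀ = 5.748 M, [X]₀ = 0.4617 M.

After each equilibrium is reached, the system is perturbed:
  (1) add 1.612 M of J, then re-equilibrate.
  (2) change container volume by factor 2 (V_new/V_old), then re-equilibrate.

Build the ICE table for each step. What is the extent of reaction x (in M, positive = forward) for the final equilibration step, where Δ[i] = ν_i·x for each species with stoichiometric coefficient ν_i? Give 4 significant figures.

x = 0 M

Q₀ = 0.002565 vs Keq = 779.5 ⇒ Q<K, forward
Step 1:
                   C          J          X
  I            7.817      5.748     0.4617
  C           -7.158      2.386      4.772
  E           0.6587      8.134      5.234
  solve Keq expr → x = 2.386; check Q = 779.5
Then add 1.612 M of J.
Step 2:
                   C          J          X
  I           0.6587      9.746      5.234
  C          0.03834   -0.01278   -0.02556
  E           0.6971      9.733      5.208
  solve Keq expr → x = -0.01278; check Q = 779.5
Then change container volume by factor 2 (V_new/V_old).
Step 3:
                   C          J          X
  I           0.3485      4.867      2.604
  C                0          0          0
  E           0.3485      4.867      2.604
  solve Keq expr → x = 0; check Q = 779.5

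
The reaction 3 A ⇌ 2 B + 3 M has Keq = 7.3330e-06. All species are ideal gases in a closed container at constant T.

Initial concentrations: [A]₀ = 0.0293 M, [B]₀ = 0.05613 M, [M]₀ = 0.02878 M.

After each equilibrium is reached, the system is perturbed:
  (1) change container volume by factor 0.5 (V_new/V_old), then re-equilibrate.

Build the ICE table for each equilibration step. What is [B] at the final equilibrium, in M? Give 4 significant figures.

[B]_eq = 0.08116 M

Q₀ = 0.002986 vs Keq = 7.3330e-06 ⇒ Q>K, reverse
Step 1:
                  A         B         M
  Initial    0.0293   0.05613   0.02878
  Change    0.02077  -0.01384  -0.02077
  Equil     0.05007   0.04229  0.008014
  solve Keq expr → x = -0.006922; check Q = 7.3330e-06
Then change container volume by factor 0.5 (V_new/V_old).
Step 2:
                  A         B         M
  Initial    0.1001   0.08457   0.01603
  Change   0.005119 -0.003413 -0.005119
  Equil      0.1053   0.08116   0.01091
  solve Keq expr → x = -0.001706; check Q = 7.3330e-06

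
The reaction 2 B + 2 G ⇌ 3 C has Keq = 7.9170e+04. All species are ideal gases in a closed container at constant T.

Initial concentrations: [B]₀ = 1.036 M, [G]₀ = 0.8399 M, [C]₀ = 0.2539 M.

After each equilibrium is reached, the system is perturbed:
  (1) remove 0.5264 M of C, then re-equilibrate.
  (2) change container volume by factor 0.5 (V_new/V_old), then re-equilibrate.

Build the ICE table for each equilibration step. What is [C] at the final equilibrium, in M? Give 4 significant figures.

Q₀ = 0.02162 vs Keq = 7.9170e+04 ⇒ Q<K, forward
Step 1:
                  B         G         C
  Initial     1.036    0.8399    0.2539
  Change    -0.8116   -0.8116     1.217
  Equil      0.2244   0.02827     1.471
  solve Keq expr → x = 0.4058; check Q = 7.9170e+04
Then remove 0.5264 M of C.
Step 2:
                  B         G         C
  Initial    0.2244   0.02827    0.9449
  Change   -0.01241  -0.01241   0.01862
  Equil       0.212   0.01586    0.9636
  solve Keq expr → x = 0.006205; check Q = 7.9170e+04
Then change container volume by factor 0.5 (V_new/V_old).
Step 3:
                  B         G         C
  Initial    0.4239   0.03172     1.927
  Change  -0.008596 -0.008596   0.01289
  Equil      0.4153   0.02312      1.94
  solve Keq expr → x = 0.004298; check Q = 7.9170e+04

[C]_eq = 1.94 M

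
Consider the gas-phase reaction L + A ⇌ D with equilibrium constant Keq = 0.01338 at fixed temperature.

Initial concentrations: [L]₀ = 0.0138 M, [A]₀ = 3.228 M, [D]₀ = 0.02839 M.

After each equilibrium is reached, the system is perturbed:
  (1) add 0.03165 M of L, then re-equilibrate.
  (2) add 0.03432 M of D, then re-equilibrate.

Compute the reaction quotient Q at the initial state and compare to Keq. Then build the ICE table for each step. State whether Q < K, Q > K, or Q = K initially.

Q₀ = 0.6373; Q > K (proceeds reverse)

Q₀ = 0.6373 vs Keq = 0.01338 ⇒ Q>K, reverse
Step 1:
                    L           A           D
  I            0.0138       3.228     0.02839
  C           0.02663     0.02663    -0.02663
  E           0.04043       3.255    0.001761
  solve Keq expr → x = -0.02663; check Q = 0.01338
Then add 0.03165 M of L.
Step 2:
                    L           A           D
  I           0.07208       3.255    0.001761
  C          -0.00132    -0.00132     0.00132
  E           0.07076       3.253     0.00308
  solve Keq expr → x = 0.00132; check Q = 0.01338
Then add 0.03432 M of D.
Step 3:
                    L           A           D
  I           0.07076       3.253      0.0374
  C           0.03284     0.03284    -0.03284
  E            0.1036       3.286    0.004555
  solve Keq expr → x = -0.03284; check Q = 0.01338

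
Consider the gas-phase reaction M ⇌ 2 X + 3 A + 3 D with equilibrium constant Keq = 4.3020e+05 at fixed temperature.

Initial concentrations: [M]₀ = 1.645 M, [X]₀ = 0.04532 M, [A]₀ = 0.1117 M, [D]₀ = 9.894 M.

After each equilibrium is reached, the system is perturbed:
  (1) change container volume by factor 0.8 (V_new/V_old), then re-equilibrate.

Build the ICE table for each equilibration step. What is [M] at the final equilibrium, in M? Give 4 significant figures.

Q₀ = 0.001685 vs Keq = 4.3020e+05 ⇒ Q<K, forward
Step 1:
                   M          X          A          D
  init         1.645    0.04532     0.1117      9.894
  Δ           -1.004      2.008      3.011      3.011
  eq          0.6412      2.053      3.123      12.91
  solve Keq expr → x = 1.004; check Q = 4.3020e+05
Then change container volume by factor 0.8 (V_new/V_old).
Step 2:
                   M          X          A          D
  init        0.8016      2.566      3.904      16.13
  Δ           0.2617    -0.5234    -0.7851    -0.7851
  eq           1.063      2.043      3.119      15.35
  solve Keq expr → x = -0.2617; check Q = 4.3020e+05

[M]_eq = 1.063 M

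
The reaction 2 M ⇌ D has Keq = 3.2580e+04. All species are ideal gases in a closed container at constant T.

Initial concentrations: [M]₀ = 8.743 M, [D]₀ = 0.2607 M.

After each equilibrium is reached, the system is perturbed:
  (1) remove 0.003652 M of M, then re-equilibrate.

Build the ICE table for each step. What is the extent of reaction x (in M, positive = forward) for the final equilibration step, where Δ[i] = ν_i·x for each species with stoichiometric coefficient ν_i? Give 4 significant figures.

Q₀ = 0.003411 vs Keq = 3.2580e+04 ⇒ Q<K, forward
Step 1:
                    M           D
  init          8.743      0.2607
  Δ            -8.731       4.366
  eq          0.01192       4.626
  solve Keq expr → x = 4.366; check Q = 3.2580e+04
Then remove 0.003652 M of M.
Step 2:
                    M           D
  init       0.008264       4.626
  Δ           0.00365   -0.001825
  eq          0.01191       4.624
  solve Keq expr → x = -0.001825; check Q = 3.2580e+04

x = -0.001825 M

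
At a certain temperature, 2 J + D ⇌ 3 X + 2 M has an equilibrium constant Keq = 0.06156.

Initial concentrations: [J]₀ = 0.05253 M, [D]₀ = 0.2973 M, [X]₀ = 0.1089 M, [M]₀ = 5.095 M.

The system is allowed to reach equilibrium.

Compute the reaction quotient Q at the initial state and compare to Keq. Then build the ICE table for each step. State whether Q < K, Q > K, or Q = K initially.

Q₀ = 40.87 vs Keq = 0.06156 ⇒ Q>K, reverse
Step 1:
                   J          D          X          M
  I          0.05253     0.2973     0.1089      5.095
  C          0.05836    0.02918   -0.08754   -0.05836
  E           0.1109     0.3265    0.02136      5.037
  solve Keq expr → x = -0.02918; check Q = 0.06156

Q₀ = 40.87; Q > K (proceeds reverse)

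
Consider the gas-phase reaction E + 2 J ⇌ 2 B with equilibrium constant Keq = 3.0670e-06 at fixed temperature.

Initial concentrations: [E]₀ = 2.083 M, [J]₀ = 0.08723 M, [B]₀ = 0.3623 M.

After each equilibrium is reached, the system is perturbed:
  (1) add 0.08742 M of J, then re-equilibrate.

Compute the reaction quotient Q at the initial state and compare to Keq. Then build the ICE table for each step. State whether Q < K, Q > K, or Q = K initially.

Q₀ = 8.282 vs Keq = 3.0670e-06 ⇒ Q>K, reverse
Step 1:
                   E          J          B
  init         2.083    0.08723     0.3623
  Δ           0.1806     0.3611    -0.3611
  eq           2.264     0.4483   0.001181
  solve Keq expr → x = -0.1806; check Q = 3.0670e-06
Then add 0.08742 M of J.
Step 2:
                   E          J          B
  init         2.264     0.5358   0.001181
  Δ       -1.1485e-04 -2.2970e-04 2.2970e-04
  eq           2.263     0.5355   0.001411
  solve Keq expr → x = 1.1485e-04; check Q = 3.0670e-06

Q₀ = 8.282; Q > K (proceeds reverse)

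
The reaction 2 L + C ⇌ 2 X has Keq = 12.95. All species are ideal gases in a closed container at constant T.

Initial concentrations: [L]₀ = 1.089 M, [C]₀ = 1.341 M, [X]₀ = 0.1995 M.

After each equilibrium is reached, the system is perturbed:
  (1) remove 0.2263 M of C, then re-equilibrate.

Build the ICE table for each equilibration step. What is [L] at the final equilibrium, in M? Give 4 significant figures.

Q₀ = 0.02503 vs Keq = 12.95 ⇒ Q<K, forward
Step 1:
                   L          C          X
  Initial      1.089      1.341     0.1995
  Change      -0.802     -0.401      0.802
  Equil        0.287       0.94      1.001
  solve Keq expr → x = 0.401; check Q = 12.95
Then remove 0.2263 M of C.
Step 2:
                   L          C          X
  Initial      0.287     0.7137      1.001
  Change     0.02944    0.01472   -0.02944
  Equil       0.3165     0.7284      0.972
  solve Keq expr → x = -0.01472; check Q = 12.95

[L]_eq = 0.3165 M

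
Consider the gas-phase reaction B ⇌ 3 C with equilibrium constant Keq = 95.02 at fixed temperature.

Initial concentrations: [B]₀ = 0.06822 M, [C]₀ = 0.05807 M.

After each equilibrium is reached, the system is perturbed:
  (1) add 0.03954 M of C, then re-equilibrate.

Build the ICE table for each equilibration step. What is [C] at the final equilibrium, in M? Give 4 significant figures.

[C]_eq = 0.3014 M

Q₀ = 0.00287 vs Keq = 95.02 ⇒ Q<K, forward
Step 1:
                    B           C
  I           0.06822     0.05807
  C          -0.06803      0.2041
  E        1.8962e-04      0.2622
  solve Keq expr → x = 0.06803; check Q = 95.02
Then add 0.03954 M of C.
Step 2:
                    B           C
  I        1.8962e-04      0.3017
  C        9.8541e-05 -2.9562e-04
  E        2.8816e-04      0.3014
  solve Keq expr → x = -9.8541e-05; check Q = 95.02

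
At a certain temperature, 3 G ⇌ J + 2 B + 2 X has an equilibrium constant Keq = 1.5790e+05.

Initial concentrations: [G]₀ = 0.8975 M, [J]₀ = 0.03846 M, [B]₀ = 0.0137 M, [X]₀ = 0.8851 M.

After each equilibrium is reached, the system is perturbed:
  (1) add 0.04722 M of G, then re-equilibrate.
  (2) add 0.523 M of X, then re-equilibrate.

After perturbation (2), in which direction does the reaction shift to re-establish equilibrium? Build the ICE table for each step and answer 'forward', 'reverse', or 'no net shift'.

Direction: reverse

Q₀ = 7.8223e-06 vs Keq = 1.5790e+05 ⇒ Q<K, forward
Step 1:
                    G           J           B           X
  Initial      0.8975     0.03846      0.0137      0.8851
  Change      -0.8856      0.2952      0.5904      0.5904
  Equil       0.01189      0.3337      0.6041       1.476
  solve Keq expr → x = 0.2952; check Q = 1.5790e+05
Then add 0.04722 M of G.
Step 2:
                    G           J           B           X
  Initial     0.05911      0.3337      0.6041       1.476
  Change     -0.04646     0.01549     0.03097     0.03097
  Equil       0.01265      0.3492      0.6351       1.506
  solve Keq expr → x = 0.01549; check Q = 1.5790e+05
Then add 0.523 M of X.
Step 3:
                    G           J           B           X
  Initial     0.01265      0.3492      0.6351       2.029
  Change     0.002728 -9.0934e-04   -0.001819   -0.001819
  Equil       0.01538      0.3482      0.6333       2.028
  solve Keq expr → x = -9.0934e-04; check Q = 1.5790e+05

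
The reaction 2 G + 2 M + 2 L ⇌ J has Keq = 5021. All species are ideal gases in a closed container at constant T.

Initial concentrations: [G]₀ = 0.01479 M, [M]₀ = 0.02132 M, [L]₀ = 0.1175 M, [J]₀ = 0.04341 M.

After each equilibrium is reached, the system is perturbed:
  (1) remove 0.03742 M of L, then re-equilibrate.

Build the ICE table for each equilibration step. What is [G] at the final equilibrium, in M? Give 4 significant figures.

[G]_eq = 0.08657 M

Q₀ = 3.1623e+07 vs Keq = 5021 ⇒ Q>K, reverse
Step 1:
                    G           M           L           J
  Initial     0.01479     0.02132      0.1175     0.04341
  Change      0.06796     0.06796     0.06796    -0.03398
  Equil       0.08275     0.08928      0.1855    0.009428
  solve Keq expr → x = -0.03398; check Q = 5021
Then remove 0.03742 M of L.
Step 2:
                    G           M           L           J
  Initial     0.08275     0.08928       0.148    0.009428
  Change     0.003815    0.003815    0.003815   -0.001907
  Equil       0.08657      0.0931      0.1519    0.007521
  solve Keq expr → x = -0.001907; check Q = 5021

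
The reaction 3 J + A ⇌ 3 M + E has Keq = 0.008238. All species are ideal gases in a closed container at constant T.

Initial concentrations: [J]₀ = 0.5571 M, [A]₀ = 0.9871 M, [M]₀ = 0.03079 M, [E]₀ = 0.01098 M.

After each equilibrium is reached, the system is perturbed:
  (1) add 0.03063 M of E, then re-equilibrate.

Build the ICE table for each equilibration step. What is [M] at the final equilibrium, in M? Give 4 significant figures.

[M]_eq = 0.1794 M

Q₀ = 1.8779e-06 vs Keq = 0.008238 ⇒ Q<K, forward
Step 1:
                    J           A           M           E
  Initial      0.5571      0.9871     0.03079     0.01098
  Change      -0.1626    -0.05421      0.1626     0.05421
  Equil        0.3945      0.9329      0.1934     0.06519
  solve Keq expr → x = 0.05421; check Q = 0.008238
Then add 0.03063 M of E.
Step 2:
                    J           A           M           E
  Initial      0.3945      0.9329      0.1934     0.09582
  Change      0.01401    0.004669    -0.01401   -0.004669
  Equil        0.4085      0.9376      0.1794     0.09115
  solve Keq expr → x = -0.004669; check Q = 0.008238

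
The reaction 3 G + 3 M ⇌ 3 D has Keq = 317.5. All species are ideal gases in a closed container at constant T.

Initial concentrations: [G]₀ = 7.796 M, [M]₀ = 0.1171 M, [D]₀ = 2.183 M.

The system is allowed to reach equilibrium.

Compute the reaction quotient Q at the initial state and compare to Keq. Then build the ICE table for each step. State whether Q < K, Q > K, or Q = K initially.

Q₀ = 13.67 vs Keq = 317.5 ⇒ Q<K, forward
Step 1:
                   G          M          D
  I            7.796     0.1171      2.183
  C         -0.07425   -0.07425    0.07425
  E            7.722    0.04285      2.257
  solve Keq expr → x = 0.02475; check Q = 317.5

Q₀ = 13.67; Q < K (proceeds forward)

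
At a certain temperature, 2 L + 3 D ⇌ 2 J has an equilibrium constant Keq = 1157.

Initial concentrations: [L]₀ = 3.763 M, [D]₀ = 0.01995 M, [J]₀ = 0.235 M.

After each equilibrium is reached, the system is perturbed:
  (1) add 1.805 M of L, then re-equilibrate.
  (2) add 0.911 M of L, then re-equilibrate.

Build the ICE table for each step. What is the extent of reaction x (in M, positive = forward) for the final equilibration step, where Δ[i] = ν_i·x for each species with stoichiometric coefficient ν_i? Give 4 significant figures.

Q₀ = 491.2 vs Keq = 1157 ⇒ Q<K, forward
Step 1:
                  L         D         J
  I           3.763   0.01995     0.235
  C       -0.003208 -0.004811  0.003208
  E            3.76   0.01514    0.2382
  solve Keq expr → x = 0.001604; check Q = 1157
Then add 1.805 M of L.
Step 2:
                  L         D         J
  I           5.565   0.01514    0.2382
  C        -0.00227 -0.003405   0.00227
  E           5.563   0.01173    0.2405
  solve Keq expr → x = 0.001135; check Q = 1157
Then add 0.911 M of L.
Step 3:
                  L         D         J
  I           6.474   0.01173    0.2405
  C       -7.3728e-04 -0.001106 7.3728e-04
  E           6.473   0.01063    0.2412
  solve Keq expr → x = 3.6864e-04; check Q = 1157

x = 3.6864e-04 M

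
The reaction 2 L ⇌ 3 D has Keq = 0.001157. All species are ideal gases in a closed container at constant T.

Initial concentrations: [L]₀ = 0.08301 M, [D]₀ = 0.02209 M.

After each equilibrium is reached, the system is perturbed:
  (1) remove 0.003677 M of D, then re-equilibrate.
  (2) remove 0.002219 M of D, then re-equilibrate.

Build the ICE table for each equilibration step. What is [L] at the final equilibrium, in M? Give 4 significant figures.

[L]_eq = 0.08073 M

Q₀ = 0.001564 vs Keq = 0.001157 ⇒ Q>K, reverse
Step 1:
                  L         D
  Initial   0.08301   0.02209
  Change   0.001273 -0.001909
  Equil     0.08428   0.02018
  solve Keq expr → x = -6.3642e-04; check Q = 0.001157
Then remove 0.003677 M of D.
Step 2:
                  L         D
  Initial   0.08428    0.0165
  Change  -0.002215  0.003322
  Equil     0.08207   0.01983
  solve Keq expr → x = 0.001107; check Q = 0.001157
Then remove 0.002219 M of D.
Step 3:
                  L         D
  Initial   0.08207   0.01761
  Change  -0.001336  0.002003
  Equil     0.08073   0.01961
  solve Keq expr → x = 6.6777e-04; check Q = 0.001157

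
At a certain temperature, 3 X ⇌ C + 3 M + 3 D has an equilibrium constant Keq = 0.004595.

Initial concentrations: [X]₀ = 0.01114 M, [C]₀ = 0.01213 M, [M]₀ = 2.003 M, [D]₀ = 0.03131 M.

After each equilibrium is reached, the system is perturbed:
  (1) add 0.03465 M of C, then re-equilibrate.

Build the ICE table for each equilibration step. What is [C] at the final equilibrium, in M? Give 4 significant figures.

[C]_eq = 0.03915 M

Q₀ = 2.164 vs Keq = 0.004595 ⇒ Q>K, reverse
Step 1:
                  X         C         M         D
  I         0.01114   0.01213     2.003   0.03131
  C         0.01799 -0.005995  -0.01799  -0.01799
  E         0.02913  0.006135     1.985   0.01332
  solve Keq expr → x = -0.005995; check Q = 0.004595
Then add 0.03465 M of C.
Step 2:
                  X         C         M         D
  I         0.02913   0.04078     1.985   0.01332
  C        0.004909 -0.001636 -0.004909 -0.004909
  E         0.03403   0.03915      1.98  0.008416
  solve Keq expr → x = -0.001636; check Q = 0.004595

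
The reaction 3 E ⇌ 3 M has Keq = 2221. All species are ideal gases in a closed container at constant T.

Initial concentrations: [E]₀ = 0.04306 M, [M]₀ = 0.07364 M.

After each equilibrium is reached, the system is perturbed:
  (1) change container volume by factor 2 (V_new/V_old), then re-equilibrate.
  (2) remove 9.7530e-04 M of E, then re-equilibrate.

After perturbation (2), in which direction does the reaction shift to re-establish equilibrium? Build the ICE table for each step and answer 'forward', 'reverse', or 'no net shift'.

Q₀ = 5.002 vs Keq = 2221 ⇒ Q<K, forward
Step 1:
                    E           M
  init        0.04306     0.07364
  Δ          -0.03475     0.03475
  eq         0.008308      0.1084
  solve Keq expr → x = 0.01158; check Q = 2221
Then change container volume by factor 2 (V_new/V_old).
Step 2:
                    E           M
  init       0.004154      0.0542
  Δ                 0           0
  eq         0.004154      0.0542
  solve Keq expr → x = 0; check Q = 2221
Then remove 9.7530e-04 M of E.
Step 3:
                    E           M
  init       0.003179      0.0542
  Δ        9.0587e-04 -9.0587e-04
  eq         0.004084     0.05329
  solve Keq expr → x = -3.0196e-04; check Q = 2221

Direction: reverse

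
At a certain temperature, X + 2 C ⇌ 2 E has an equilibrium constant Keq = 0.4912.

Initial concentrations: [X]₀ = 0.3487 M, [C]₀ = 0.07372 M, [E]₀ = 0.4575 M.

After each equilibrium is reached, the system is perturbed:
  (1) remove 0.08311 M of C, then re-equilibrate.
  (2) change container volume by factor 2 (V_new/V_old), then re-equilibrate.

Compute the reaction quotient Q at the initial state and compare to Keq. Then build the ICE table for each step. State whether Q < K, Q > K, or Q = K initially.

Q₀ = 110.4; Q > K (proceeds reverse)

Q₀ = 110.4 vs Keq = 0.4912 ⇒ Q>K, reverse
Step 1:
                   X          C          E
  init        0.3487    0.07372     0.4575
  Δ           0.1413     0.2827    -0.2827
  eq            0.49     0.3564     0.1748
  solve Keq expr → x = -0.1413; check Q = 0.4912
Then remove 0.08311 M of C.
Step 2:
                   X          C          E
  init          0.49     0.2733     0.1748
  Δ          0.01303    0.02605   -0.02605
  eq          0.5031     0.2993     0.1488
  solve Keq expr → x = -0.01303; check Q = 0.4912
Then change container volume by factor 2 (V_new/V_old).
Step 3:
                   X          C          E
  init        0.2515     0.1497    0.07439
  Δ         0.007734    0.01547   -0.01547
  eq          0.2593     0.1651    0.05893
  solve Keq expr → x = -0.007734; check Q = 0.4912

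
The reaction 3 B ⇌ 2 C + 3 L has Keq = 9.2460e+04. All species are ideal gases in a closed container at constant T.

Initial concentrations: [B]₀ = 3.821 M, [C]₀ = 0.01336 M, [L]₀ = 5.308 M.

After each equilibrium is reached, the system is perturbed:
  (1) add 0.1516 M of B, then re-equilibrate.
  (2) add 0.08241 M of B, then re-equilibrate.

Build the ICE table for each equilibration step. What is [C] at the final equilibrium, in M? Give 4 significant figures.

[C]_eq = 2.474 M

Q₀ = 4.7849e-04 vs Keq = 9.2460e+04 ⇒ Q<K, forward
Step 1:
                  B         C         L
  I           3.821   0.01336     5.308
  C          -3.479     2.319     3.479
  E          0.3418     2.333     8.787
  solve Keq expr → x = 1.16; check Q = 9.2460e+04
Then add 0.1516 M of B.
Step 2:
                  B         C         L
  I          0.4934     2.333     8.787
  C         -0.1372    0.0915    0.1372
  E          0.3562     2.424     8.924
  solve Keq expr → x = 0.04575; check Q = 9.2460e+04
Then add 0.08241 M of B.
Step 3:
                  B         C         L
  I          0.4386     2.424     8.924
  C        -0.07454    0.0497   0.07454
  E           0.364     2.474     8.999
  solve Keq expr → x = 0.02485; check Q = 9.2460e+04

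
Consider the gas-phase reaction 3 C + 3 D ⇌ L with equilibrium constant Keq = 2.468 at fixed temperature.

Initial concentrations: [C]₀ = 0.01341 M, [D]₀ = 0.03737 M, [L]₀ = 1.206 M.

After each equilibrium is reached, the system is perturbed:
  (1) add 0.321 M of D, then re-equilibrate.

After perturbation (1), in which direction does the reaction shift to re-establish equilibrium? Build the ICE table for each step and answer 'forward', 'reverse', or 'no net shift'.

Q₀ = 9.5828e+09 vs Keq = 2.468 ⇒ Q>K, reverse
Step 1:
                  C         D         L
  I         0.01341   0.03737     1.206
  C          0.8247    0.8247   -0.2749
  E          0.8381    0.8621    0.9311
  solve Keq expr → x = -0.2749; check Q = 2.468
Then add 0.321 M of D.
Step 2:
                  C         D         L
  I          0.8381     1.183    0.9311
  C         -0.1366   -0.1366   0.04554
  E          0.7015     1.047    0.9766
  solve Keq expr → x = 0.04554; check Q = 2.468

Direction: forward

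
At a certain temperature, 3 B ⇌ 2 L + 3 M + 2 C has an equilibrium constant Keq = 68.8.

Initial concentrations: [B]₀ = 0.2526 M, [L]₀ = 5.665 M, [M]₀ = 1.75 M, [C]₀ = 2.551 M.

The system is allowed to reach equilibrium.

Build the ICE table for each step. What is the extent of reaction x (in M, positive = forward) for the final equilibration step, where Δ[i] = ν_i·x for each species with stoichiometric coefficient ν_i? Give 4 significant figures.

Q₀ = 6.9444e+04 vs Keq = 68.8 ⇒ Q>K, reverse
Step 1:
                  B         L         M         C
  init       0.2526     5.665      1.75     2.551
  Δ          0.8196   -0.5464   -0.8196   -0.5464
  eq          1.072     5.119    0.9304     2.005
  solve Keq expr → x = -0.2732; check Q = 68.8

x = -0.2732 M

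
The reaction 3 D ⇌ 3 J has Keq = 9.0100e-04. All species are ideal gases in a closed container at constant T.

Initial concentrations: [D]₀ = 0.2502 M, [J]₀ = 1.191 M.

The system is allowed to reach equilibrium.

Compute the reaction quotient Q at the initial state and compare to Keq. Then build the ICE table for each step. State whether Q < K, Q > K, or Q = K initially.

Q₀ = 107.9 vs Keq = 9.0100e-04 ⇒ Q>K, reverse
Step 1:
                  D         J
  Initial    0.2502     1.191
  Change      1.064    -1.064
  Equil       1.314    0.1269
  solve Keq expr → x = -0.3547; check Q = 9.0100e-04

Q₀ = 107.9; Q > K (proceeds reverse)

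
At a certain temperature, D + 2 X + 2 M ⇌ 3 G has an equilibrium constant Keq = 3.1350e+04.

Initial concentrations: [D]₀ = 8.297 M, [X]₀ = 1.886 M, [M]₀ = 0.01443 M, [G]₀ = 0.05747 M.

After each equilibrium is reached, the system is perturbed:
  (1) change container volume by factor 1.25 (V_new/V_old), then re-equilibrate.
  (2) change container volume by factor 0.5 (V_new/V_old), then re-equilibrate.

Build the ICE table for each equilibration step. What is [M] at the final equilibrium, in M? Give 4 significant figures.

[M]_eq = 2.3314e-05 M

Q₀ = 0.03089 vs Keq = 3.1350e+04 ⇒ Q<K, forward
Step 1:
                  D         X         M         G
  Initial     8.297     1.886   0.01443   0.05747
  Change  -0.007203  -0.01441  -0.01441   0.02161
  Equil        8.29     1.872 2.3308e-05   0.07908
  solve Keq expr → x = 0.007203; check Q = 3.1350e+04
Then change container volume by factor 1.25 (V_new/V_old).
Step 2:
                  D         X         M         G
  Initial     6.632     1.497 1.8646e-05   0.06326
  Change  2.3288e-06 4.6576e-06 4.6576e-06 -6.9864e-06
  Equil       6.632     1.497 2.3304e-05   0.06326
  solve Keq expr → x = -2.3288e-06; check Q = 3.1350e+04
Then change container volume by factor 0.5 (V_new/V_old).
Step 3:
                  D         X         M         G
  Initial     13.26     2.995 4.6607e-05    0.1265
  Change  -1.1647e-05 -2.3294e-05 -2.3294e-05 3.4941e-05
  Equil       13.26     2.995 2.3314e-05    0.1265
  solve Keq expr → x = 1.1647e-05; check Q = 3.1350e+04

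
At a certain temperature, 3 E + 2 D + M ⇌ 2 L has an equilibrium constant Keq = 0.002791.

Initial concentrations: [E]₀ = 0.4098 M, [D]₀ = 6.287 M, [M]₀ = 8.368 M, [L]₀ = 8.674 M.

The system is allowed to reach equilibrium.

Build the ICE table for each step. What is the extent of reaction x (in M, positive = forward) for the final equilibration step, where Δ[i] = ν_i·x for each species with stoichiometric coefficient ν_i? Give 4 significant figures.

x = -0.882 M

Q₀ = 3.305 vs Keq = 0.002791 ⇒ Q>K, reverse
Step 1:
                   E          D          M          L
  init        0.4098      6.287      8.368      8.674
  Δ            2.646      1.764      0.882     -1.764
  eq           3.056      8.051       9.25       6.91
  solve Keq expr → x = -0.882; check Q = 0.002791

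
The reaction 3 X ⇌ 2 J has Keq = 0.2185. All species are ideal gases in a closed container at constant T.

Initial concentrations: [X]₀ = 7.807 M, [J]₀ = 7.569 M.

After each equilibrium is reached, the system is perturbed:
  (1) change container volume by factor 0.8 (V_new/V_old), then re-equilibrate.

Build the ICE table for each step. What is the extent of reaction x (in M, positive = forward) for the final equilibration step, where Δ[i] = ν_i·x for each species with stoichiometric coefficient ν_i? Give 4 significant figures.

x = 0.1514 M

Q₀ = 0.1204 vs Keq = 0.2185 ⇒ Q<K, forward
Step 1:
                   X          J
  I            7.807      7.569
  C           -1.026     0.6843
  E            6.781      8.253
  solve Keq expr → x = 0.3421; check Q = 0.2185
Then change container volume by factor 0.8 (V_new/V_old).
Step 2:
                   X          J
  I            8.476      10.32
  C          -0.4543     0.3029
  E            8.021      10.62
  solve Keq expr → x = 0.1514; check Q = 0.2185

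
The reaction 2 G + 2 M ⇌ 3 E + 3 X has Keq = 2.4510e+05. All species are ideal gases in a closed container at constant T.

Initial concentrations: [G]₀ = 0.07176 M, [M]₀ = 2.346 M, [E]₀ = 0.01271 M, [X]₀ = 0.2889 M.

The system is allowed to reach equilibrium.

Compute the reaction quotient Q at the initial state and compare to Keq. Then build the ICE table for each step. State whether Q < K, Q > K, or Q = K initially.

Q₀ = 1.7469e-06; Q < K (proceeds forward)

Q₀ = 1.7469e-06 vs Keq = 2.4510e+05 ⇒ Q<K, forward
Step 1:
                   G          M          E          X
  I          0.07176      2.346    0.01271     0.2889
  C         -0.07175   -0.07175     0.1076     0.1076
  E       9.2575e-06      2.274     0.1203     0.3965
  solve Keq expr → x = 0.03588; check Q = 2.4510e+05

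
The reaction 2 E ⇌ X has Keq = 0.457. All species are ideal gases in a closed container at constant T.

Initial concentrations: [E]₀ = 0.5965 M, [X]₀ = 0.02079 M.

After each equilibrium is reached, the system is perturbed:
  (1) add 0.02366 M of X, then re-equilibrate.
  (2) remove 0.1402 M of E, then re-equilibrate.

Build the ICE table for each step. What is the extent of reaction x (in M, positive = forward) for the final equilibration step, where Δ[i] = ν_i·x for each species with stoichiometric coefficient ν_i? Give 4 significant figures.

x = -0.03118 M

Q₀ = 0.05843 vs Keq = 0.457 ⇒ Q<K, forward
Step 1:
                   E          X
  Initial     0.5965    0.02079
  Change     -0.1449    0.07243
  Equil       0.4516    0.09322
  solve Keq expr → x = 0.07243; check Q = 0.457
Then add 0.02366 M of X.
Step 2:
                   E          X
  Initial     0.4516     0.1169
  Change     0.02559    -0.0128
  Equil       0.4772     0.1041
  solve Keq expr → x = -0.0128; check Q = 0.457
Then remove 0.1402 M of E.
Step 3:
                   E          X
  Initial      0.337     0.1041
  Change     0.06236   -0.03118
  Equil       0.3994     0.0729
  solve Keq expr → x = -0.03118; check Q = 0.457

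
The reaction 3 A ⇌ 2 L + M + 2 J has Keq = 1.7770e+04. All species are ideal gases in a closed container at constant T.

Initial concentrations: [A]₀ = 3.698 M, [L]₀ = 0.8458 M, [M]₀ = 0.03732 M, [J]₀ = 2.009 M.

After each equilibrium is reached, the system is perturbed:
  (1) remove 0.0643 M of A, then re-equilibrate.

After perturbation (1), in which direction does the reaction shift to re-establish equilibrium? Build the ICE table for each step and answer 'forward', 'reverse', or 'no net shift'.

Direction: reverse

Q₀ = 0.002131 vs Keq = 1.7770e+04 ⇒ Q<K, forward
Step 1:
                   A          L          M          J
  Initial      3.698     0.8458    0.03732      2.009
  Change      -3.466      2.311      1.155      2.311
  Equil       0.2319      3.157      1.193       4.32
  solve Keq expr → x = 1.155; check Q = 1.7770e+04
Then remove 0.0643 M of A.
Step 2:
                   A          L          M          J
  Initial     0.1676      3.157      1.193       4.32
  Change     0.05966   -0.03977   -0.01989   -0.03977
  Equil       0.2273      3.117      1.173       4.28
  solve Keq expr → x = -0.01989; check Q = 1.7770e+04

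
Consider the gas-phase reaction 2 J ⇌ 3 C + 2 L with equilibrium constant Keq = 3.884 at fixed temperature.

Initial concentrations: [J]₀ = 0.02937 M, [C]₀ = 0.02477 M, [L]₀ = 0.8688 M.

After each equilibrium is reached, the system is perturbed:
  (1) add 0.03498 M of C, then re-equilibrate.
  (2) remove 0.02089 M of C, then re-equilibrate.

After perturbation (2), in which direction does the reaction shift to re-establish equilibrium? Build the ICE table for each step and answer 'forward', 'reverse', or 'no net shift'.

Q₀ = 0.0133 vs Keq = 3.884 ⇒ Q<K, forward
Step 1:
                    J           C           L
  I           0.02937     0.02477      0.8688
  C          -0.02287     0.03431     0.02287
  E          0.006497     0.05908      0.8917
  solve Keq expr → x = 0.01144; check Q = 3.884
Then add 0.03498 M of C.
Step 2:
                    J           C           L
  I          0.006497     0.09406      0.8917
  C           0.00497   -0.007455    -0.00497
  E           0.01147      0.0866      0.8867
  solve Keq expr → x = -0.002485; check Q = 3.884
Then remove 0.02089 M of C.
Step 3:
                    J           C           L
  I           0.01147     0.06571      0.8867
  C         -0.003053    0.004579    0.003053
  E          0.008414     0.07029      0.8898
  solve Keq expr → x = 0.001526; check Q = 3.884

Direction: forward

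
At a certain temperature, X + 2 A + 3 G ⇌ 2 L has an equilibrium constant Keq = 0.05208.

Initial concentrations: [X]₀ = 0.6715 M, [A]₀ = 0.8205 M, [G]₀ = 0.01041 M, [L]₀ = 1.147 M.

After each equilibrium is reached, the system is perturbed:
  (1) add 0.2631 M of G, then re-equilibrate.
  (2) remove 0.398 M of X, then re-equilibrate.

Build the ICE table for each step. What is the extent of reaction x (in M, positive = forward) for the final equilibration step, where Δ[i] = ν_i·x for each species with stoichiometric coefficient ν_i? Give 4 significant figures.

x = -0.02541 M

Q₀ = 2.5797e+06 vs Keq = 0.05208 ⇒ Q>K, reverse
Step 1:
                   X          A          G          L
  Initial     0.6715     0.8205    0.01041      1.147
  Change      0.3646     0.7292      1.094    -0.7292
  Equil        1.036       1.55      1.104     0.4178
  solve Keq expr → x = -0.3646; check Q = 0.05208
Then add 0.2631 M of G.
Step 2:
                   X          A          G          L
  Initial      1.036       1.55      1.367     0.4178
  Change    -0.03315    -0.0663   -0.09945     0.0663
  Equil        1.003      1.483      1.268     0.4841
  solve Keq expr → x = 0.03315; check Q = 0.05208
Then remove 0.398 M of X.
Step 3:
                   X          A          G          L
  Initial      0.605      1.483      1.268     0.4841
  Change     0.02541    0.05082    0.07624   -0.05082
  Equil       0.6304      1.534      1.344     0.4332
  solve Keq expr → x = -0.02541; check Q = 0.05208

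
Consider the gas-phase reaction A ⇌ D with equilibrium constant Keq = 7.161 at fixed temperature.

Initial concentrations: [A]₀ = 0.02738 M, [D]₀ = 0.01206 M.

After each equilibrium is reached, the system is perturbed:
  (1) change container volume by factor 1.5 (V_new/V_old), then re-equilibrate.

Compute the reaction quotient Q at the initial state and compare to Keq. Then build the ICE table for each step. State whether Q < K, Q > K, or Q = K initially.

Q₀ = 0.4405; Q < K (proceeds forward)

Q₀ = 0.4405 vs Keq = 7.161 ⇒ Q<K, forward
Step 1:
                    A           D
  Initial     0.02738     0.01206
  Change     -0.02255     0.02255
  Equil      0.004833     0.03461
  solve Keq expr → x = 0.02255; check Q = 7.161
Then change container volume by factor 1.5 (V_new/V_old).
Step 2:
                    A           D
  Initial    0.003222     0.02307
  Change            0           0
  Equil      0.003222     0.02307
  solve Keq expr → x = 0; check Q = 7.161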